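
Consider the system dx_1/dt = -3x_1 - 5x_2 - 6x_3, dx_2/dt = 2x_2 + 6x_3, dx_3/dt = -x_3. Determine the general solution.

x_1(t) = c_1e^(-3t) - c_2e^(2t) + 2c_3e^(-t), x_2(t) = c_2e^(2t) - 2c_3e^(-t), x_3(t) = c_3e^(-t)

Coefficient matrix A = [[-3, -5, -6], [0, 2, 6], [0, 0, -1]].
det(A - λI) = 0 gives eigenvalues λ = -3, 2, -1.
For λ=-3: eigenvector (1,0,0).
For λ=2: eigenvector (-1,1,0).
For λ=-1: eigenvector (2,-2,1).
General solution: c_1e^(-3t)(1,0,0) + c_2e^(2t)(-1,1,0) + c_3e^(-t)(2,-2,1).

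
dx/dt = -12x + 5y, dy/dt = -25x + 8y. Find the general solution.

x(t) = -K_1e^(-2t)sin(5t) + K_2e^(-2t)cos(5t), y(t) = -2K_1e^(-2t)sin(5t) - K_1e^(-2t)cos(5t) - K_2e^(-2t)sin(5t) + 2K_2e^(-2t)cos(5t)

Coefficient matrix A = [[-12, 5], [-25, 8]].
Characteristic polynomial det(A - λI) = λ^2 + 4λ + 29 = 0.
Eigenvalues λ = -2 ± 5i (complex conjugate pair).
For λ=-2+5i: an eigenvector is (0,-1) - i(-1,-2) = (0 + i, -1 + 2i).
A real fundamental pair from Re and Im of e^((-2+5i)t)v: X_1 = e^(-2t)(cos(5t)·(0,-1) + sin(5t)·(-1,-2)), X_2 = e^(-2t)(sin(5t)·(0,-1) - cos(5t)·(-1,-2)).
General solution: K_1X_1 + K_2X_2.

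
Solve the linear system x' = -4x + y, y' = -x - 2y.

x(t) = -K_1e^(-3t) - K_2te^(-3t) - 2K_2e^(-3t), y(t) = -K_1e^(-3t) - K_2te^(-3t) - 3K_2e^(-3t)

Coefficient matrix A = [[-4, 1], [-1, -2]].
Characteristic polynomial det(A - λI) = λ^2 + 6λ + 9 = 0.
Single eigenvalue λ = -3 with algebraic multiplicity 2.
Eigenvector v = (-1,-1); generalized eigenvector w with (A-λI)w=v is (-2,-3).
General solution: e^(-3t)[K_1·v + K_2·(t·v + w)].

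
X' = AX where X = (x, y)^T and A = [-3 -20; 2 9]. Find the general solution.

Coefficient matrix A = [[-3, -20], [2, 9]].
Characteristic polynomial det(A - λI) = λ^2 - 6λ + 13 = 0.
Eigenvalues λ = 3 ± 2i (complex conjugate pair).
For λ=3+2i: an eigenvector is (1,0) - i(-3,1) = (1 + 3i, 0 - i).
A real fundamental pair from Re and Im of e^((3+2i)t)v: X_1 = e^(3t)(cos(2t)·(1,0) + sin(2t)·(-3,1)), X_2 = e^(3t)(sin(2t)·(1,0) - cos(2t)·(-3,1)).
General solution: C_1X_1 + C_2X_2.

x(t) = -3C_1e^(3t)sin(2t) + C_1e^(3t)cos(2t) + C_2e^(3t)sin(2t) + 3C_2e^(3t)cos(2t), y(t) = C_1e^(3t)sin(2t) - C_2e^(3t)cos(2t)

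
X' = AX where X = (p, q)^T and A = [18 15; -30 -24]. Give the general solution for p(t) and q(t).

p(t) = -K_1e^(-3t)sin(3t) + 2K_1e^(-3t)cos(3t) + 2K_2e^(-3t)sin(3t) + K_2e^(-3t)cos(3t), q(t) = K_1e^(-3t)sin(3t) - 3K_1e^(-3t)cos(3t) - 3K_2e^(-3t)sin(3t) - K_2e^(-3t)cos(3t)

Coefficient matrix A = [[18, 15], [-30, -24]].
Characteristic polynomial det(A - λI) = λ^2 + 6λ + 18 = 0.
Eigenvalues λ = -3 ± 3i (complex conjugate pair).
For λ=-3+3i: an eigenvector is (2,-3) - i(-1,1) = (2 + i, -3 - i).
A real fundamental pair from Re and Im of e^((-3+3i)t)v: X_1 = e^(-3t)(cos(3t)·(2,-3) + sin(3t)·(-1,1)), X_2 = e^(-3t)(sin(3t)·(2,-3) - cos(3t)·(-1,1)).
General solution: K_1X_1 + K_2X_2.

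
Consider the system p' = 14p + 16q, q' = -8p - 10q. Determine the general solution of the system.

Coefficient matrix A = [[14, 16], [-8, -10]].
Characteristic polynomial det(A - λI) = λ^2 - 4λ - 12 = 0.
Eigenvalues λ = -2, 6.
For λ=-2: (A-λI) row 1 is [16, 16], so an eigenvector is (-1, 1).
For λ=6: (A-λI) row 1 is [8, 16], so an eigenvector is (2, -1).
General solution: C_1e^(-2t)(-1,1) + C_2e^(6t)(2,-1).

p(t) = -C_1e^(-2t) + 2C_2e^(6t), q(t) = C_1e^(-2t) - C_2e^(6t)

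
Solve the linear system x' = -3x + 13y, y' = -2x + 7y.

x(t) = -2C_1e^(2t)sin(t) + 3C_1e^(2t)cos(t) + 3C_2e^(2t)sin(t) + 2C_2e^(2t)cos(t), y(t) = -C_1e^(2t)sin(t) + C_1e^(2t)cos(t) + C_2e^(2t)sin(t) + C_2e^(2t)cos(t)

Coefficient matrix A = [[-3, 13], [-2, 7]].
Characteristic polynomial det(A - λI) = λ^2 - 4λ + 5 = 0.
Eigenvalues λ = 2 ± i (complex conjugate pair).
For λ=2+i: an eigenvector is (3,1) - i(-2,-1) = (3 + 2i, 1 + i).
A real fundamental pair from Re and Im of e^((2+i)t)v: X_1 = e^(2t)(cos(t)·(3,1) + sin(t)·(-2,-1)), X_2 = e^(2t)(sin(t)·(3,1) - cos(t)·(-2,-1)).
General solution: C_1X_1 + C_2X_2.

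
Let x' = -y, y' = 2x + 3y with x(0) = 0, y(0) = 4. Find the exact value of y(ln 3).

A = [[0,-1],[2,3]]; eigenvalues λ = 2, 1.
Eigenvectors: (1,-2) for λ=2, (-1,1) for λ=1.
From the initial condition, c_1 = -4, c_2 = -4.
y(ln 3) = (-4)(3^2)(-2) + (-4)(3^1)(1) = 60.

60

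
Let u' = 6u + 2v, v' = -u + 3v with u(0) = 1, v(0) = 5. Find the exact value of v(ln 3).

A = [[6,2],[-1,3]]; eigenvalues λ = 4, 5.
Eigenvectors: (-1,1) for λ=4, (-2,1) for λ=5.
From the initial condition, c_1 = 11, c_2 = -6.
v(ln 3) = (11)(3^4)(1) + (-6)(3^5)(1) = -567.

-567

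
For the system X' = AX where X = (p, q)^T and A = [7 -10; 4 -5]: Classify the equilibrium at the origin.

A = [[7,-10],[4,-5]]; det(A-λI) = λ^2 - 2λ + 5.
λ = 1 ± 2i: positive real part.

unstable spiral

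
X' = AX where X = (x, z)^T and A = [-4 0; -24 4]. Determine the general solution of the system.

x(t) = -c_1e^(-4t), z(t) = -3c_1e^(-4t) - c_2e^(4t)

Coefficient matrix A = [[-4, 0], [-24, 4]].
Characteristic polynomial det(A - λI) = λ^2 - 16 = 0.
Eigenvalues λ = -4, 4.
For λ=-4: (A-λI) row 2 is [-24, 8], so an eigenvector is (-1, -3).
For λ=4: (A-λI) row 1 is [-8, 0], so an eigenvector is (0, -1).
General solution: c_1e^(-4t)(-1,-3) + c_2e^(4t)(0,-1).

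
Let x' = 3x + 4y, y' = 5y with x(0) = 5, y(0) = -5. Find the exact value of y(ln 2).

A = [[3,4],[0,5]]; eigenvalues λ = 3, 5.
Eigenvectors: (-1,0) for λ=3, (2,1) for λ=5.
From the initial condition, c_1 = -15, c_2 = -5.
y(ln 2) = (-15)(2^3)(0) + (-5)(2^5)(1) = -160.

-160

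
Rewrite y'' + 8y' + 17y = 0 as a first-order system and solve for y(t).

Let x_1 = y, x_2 = y'. Then x_1' = x_2 and x_2' = -17x_1 - 8x_2.
A = [[0,1],[-17,-8]]; det(A-λI) = λ^2 + 8λ + 17.
Eigenvalues λ = -4 ± i.

y(t) = K_1e^(-4t)cos(t) + K_2e^(-4t)sin(t)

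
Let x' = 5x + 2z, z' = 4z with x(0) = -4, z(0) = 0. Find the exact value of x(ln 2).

-128

A = [[5,2],[0,4]]; eigenvalues λ = 5, 4.
Eigenvectors: (1,0) for λ=5, (-2,1) for λ=4.
From the initial condition, c_1 = -4, c_2 = 0.
x(ln 2) = (-4)(2^5)(1) + (0)(2^4)(-2) = -128.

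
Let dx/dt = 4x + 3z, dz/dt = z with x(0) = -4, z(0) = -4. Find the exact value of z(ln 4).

A = [[4,3],[0,1]]; eigenvalues λ = 4, 1.
Eigenvectors: (1,0) for λ=4, (-1,1) for λ=1.
From the initial condition, c_1 = -8, c_2 = -4.
z(ln 4) = (-8)(4^4)(0) + (-4)(4^1)(1) = -16.

-16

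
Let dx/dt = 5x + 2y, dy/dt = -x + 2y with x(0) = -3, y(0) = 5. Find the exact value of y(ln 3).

27

A = [[5,2],[-1,2]]; eigenvalues λ = 4, 3.
Eigenvectors: (2,-1) for λ=4, (-1,1) for λ=3.
From the initial condition, c_1 = 2, c_2 = 7.
y(ln 3) = (2)(3^4)(-1) + (7)(3^3)(1) = 27.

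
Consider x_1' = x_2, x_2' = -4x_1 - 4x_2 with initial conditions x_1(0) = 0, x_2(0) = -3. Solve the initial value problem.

Coefficient matrix A = [[0, 1], [-4, -4]].
Characteristic polynomial det(A - λI) = λ^2 + 4λ + 4 = 0.
Single eigenvalue λ = -2 with algebraic multiplicity 2.
Eigenvector v = (1,-2); generalized eigenvector w with (A-λI)w=v is (0,1).
General solution: e^(-2t)[C_1·v + C_2·(t·v + w)].
Applying x_1(0)=0, x_2(0)=-3 gives C_1=0, C_2=-3.

x_1(t) = -3te^(-2t), x_2(t) = 6te^(-2t) - 3e^(-2t)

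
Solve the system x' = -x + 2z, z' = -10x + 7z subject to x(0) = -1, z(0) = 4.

Coefficient matrix A = [[-1, 2], [-10, 7]].
Characteristic polynomial det(A - λI) = λ^2 - 6λ + 13 = 0.
Eigenvalues λ = 3 ± 2i (complex conjugate pair).
For λ=3+2i: an eigenvector is (0,-1) - i(-1,-2) = (0 + i, -1 + 2i).
A real fundamental pair from Re and Im of e^((3+2i)t)v: X_1 = e^(3t)(cos(2t)·(0,-1) + sin(2t)·(-1,-2)), X_2 = e^(3t)(sin(2t)·(0,-1) - cos(2t)·(-1,-2)).
General solution: K_1X_1 + K_2X_2.
Applying x(0)=-1, z(0)=4 gives K_1=-6, K_2=-1.

x(t) = 6e^(3t)sin(2t) - e^(3t)cos(2t), z(t) = 13e^(3t)sin(2t) + 4e^(3t)cos(2t)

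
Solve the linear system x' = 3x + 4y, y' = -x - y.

x(t) = -2K_1e^(t) - 2K_2te^(t) + K_2e^(t), y(t) = K_1e^(t) + K_2te^(t) - K_2e^(t)

Coefficient matrix A = [[3, 4], [-1, -1]].
Characteristic polynomial det(A - λI) = λ^2 - 2λ + 1 = 0.
Single eigenvalue λ = 1 with algebraic multiplicity 2.
Eigenvector v = (-2,1); generalized eigenvector w with (A-λI)w=v is (1,-1).
General solution: e^(t)[K_1·v + K_2·(t·v + w)].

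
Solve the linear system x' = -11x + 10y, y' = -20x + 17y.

Coefficient matrix A = [[-11, 10], [-20, 17]].
Characteristic polynomial det(A - λI) = λ^2 - 6λ + 13 = 0.
Eigenvalues λ = 3 ± 2i (complex conjugate pair).
For λ=3+2i: an eigenvector is (-1,-1) - i(2,3) = (-1 - 2i, -1 - 3i).
A real fundamental pair from Re and Im of e^((3+2i)t)v: X_1 = e^(3t)(cos(2t)·(-1,-1) + sin(2t)·(2,3)), X_2 = e^(3t)(sin(2t)·(-1,-1) - cos(2t)·(2,3)).
General solution: c_1X_1 + c_2X_2.

x(t) = 2c_1e^(3t)sin(2t) - c_1e^(3t)cos(2t) - c_2e^(3t)sin(2t) - 2c_2e^(3t)cos(2t), y(t) = 3c_1e^(3t)sin(2t) - c_1e^(3t)cos(2t) - c_2e^(3t)sin(2t) - 3c_2e^(3t)cos(2t)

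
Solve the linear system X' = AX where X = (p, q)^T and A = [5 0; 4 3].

Coefficient matrix A = [[5, 0], [4, 3]].
Characteristic polynomial det(A - λI) = λ^2 - 8λ + 15 = 0.
Eigenvalues λ = 3, 5.
For λ=3: (A-λI) row 1 is [2, 0], so an eigenvector is (0, -1).
For λ=5: (A-λI) row 2 is [4, -2], so an eigenvector is (1, 2).
General solution: K_1e^(3t)(0,-1) + K_2e^(5t)(1,2).

p(t) = K_2e^(5t), q(t) = -K_1e^(3t) + 2K_2e^(5t)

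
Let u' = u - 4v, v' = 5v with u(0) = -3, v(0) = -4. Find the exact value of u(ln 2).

114

A = [[1,-4],[0,5]]; eigenvalues λ = 1, 5.
Eigenvectors: (-1,0) for λ=1, (1,-1) for λ=5.
From the initial condition, c_1 = 7, c_2 = 4.
u(ln 2) = (7)(2^1)(-1) + (4)(2^5)(1) = 114.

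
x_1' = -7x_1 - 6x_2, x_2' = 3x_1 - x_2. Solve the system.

Coefficient matrix A = [[-7, -6], [3, -1]].
Characteristic polynomial det(A - λI) = λ^2 + 8λ + 25 = 0.
Eigenvalues λ = -4 ± 3i (complex conjugate pair).
For λ=-4+3i: an eigenvector is (1,-1) - i(1,0) = (1 - i, -1).
A real fundamental pair from Re and Im of e^((-4+3i)t)v: X_1 = e^(-4t)(cos(3t)·(1,-1) + sin(3t)·(1,0)), X_2 = e^(-4t)(sin(3t)·(1,-1) - cos(3t)·(1,0)).
General solution: C_1X_1 + C_2X_2.

x_1(t) = C_1e^(-4t)sin(3t) + C_1e^(-4t)cos(3t) + C_2e^(-4t)sin(3t) - C_2e^(-4t)cos(3t), x_2(t) = -C_1e^(-4t)cos(3t) - C_2e^(-4t)sin(3t)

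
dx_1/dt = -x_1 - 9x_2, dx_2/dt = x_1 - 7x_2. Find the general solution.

x_1(t) = -3C_1e^(-4t) - 3C_2te^(-4t) + 2C_2e^(-4t), x_2(t) = -C_1e^(-4t) - C_2te^(-4t) + C_2e^(-4t)

Coefficient matrix A = [[-1, -9], [1, -7]].
Characteristic polynomial det(A - λI) = λ^2 + 8λ + 16 = 0.
Single eigenvalue λ = -4 with algebraic multiplicity 2.
Eigenvector v = (-3,-1); generalized eigenvector w with (A-λI)w=v is (2,1).
General solution: e^(-4t)[C_1·v + C_2·(t·v + w)].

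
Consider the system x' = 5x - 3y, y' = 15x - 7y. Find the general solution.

x(t) = C_1e^(-t)cos(3t) + C_2e^(-t)sin(3t), y(t) = C_1e^(-t)sin(3t) + 2C_1e^(-t)cos(3t) + 2C_2e^(-t)sin(3t) - C_2e^(-t)cos(3t)

Coefficient matrix A = [[5, -3], [15, -7]].
Characteristic polynomial det(A - λI) = λ^2 + 2λ + 10 = 0.
Eigenvalues λ = -1 ± 3i (complex conjugate pair).
For λ=-1+3i: an eigenvector is (1,2) - i(0,1) = (1, 2 - i).
A real fundamental pair from Re and Im of e^((-1+3i)t)v: X_1 = e^(-t)(cos(3t)·(1,2) + sin(3t)·(0,1)), X_2 = e^(-t)(sin(3t)·(1,2) - cos(3t)·(0,1)).
General solution: C_1X_1 + C_2X_2.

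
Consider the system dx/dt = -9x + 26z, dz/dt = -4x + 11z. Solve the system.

x(t) = -2c_1e^(t)sin(2t) + 3c_1e^(t)cos(2t) + 3c_2e^(t)sin(2t) + 2c_2e^(t)cos(2t), z(t) = -c_1e^(t)sin(2t) + c_1e^(t)cos(2t) + c_2e^(t)sin(2t) + c_2e^(t)cos(2t)

Coefficient matrix A = [[-9, 26], [-4, 11]].
Characteristic polynomial det(A - λI) = λ^2 - 2λ + 5 = 0.
Eigenvalues λ = 1 ± 2i (complex conjugate pair).
For λ=1+2i: an eigenvector is (3,1) - i(-2,-1) = (3 + 2i, 1 + i).
A real fundamental pair from Re and Im of e^((1+2i)t)v: X_1 = e^(t)(cos(2t)·(3,1) + sin(2t)·(-2,-1)), X_2 = e^(t)(sin(2t)·(3,1) - cos(2t)·(-2,-1)).
General solution: c_1X_1 + c_2X_2.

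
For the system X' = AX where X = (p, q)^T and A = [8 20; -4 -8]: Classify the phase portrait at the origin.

center

A = [[8,20],[-4,-8]]; det(A-λI) = λ^2 + 16.
λ = 0 ± 4i: zero real part.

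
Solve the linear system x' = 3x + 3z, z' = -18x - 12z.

x(t) = K_1e^(-6t) - K_2e^(-3t), z(t) = -3K_1e^(-6t) + 2K_2e^(-3t)

Coefficient matrix A = [[3, 3], [-18, -12]].
Characteristic polynomial det(A - λI) = λ^2 + 9λ + 18 = 0.
Eigenvalues λ = -6, -3.
For λ=-6: (A-λI) row 1 is [9, 3], so an eigenvector is (1, -3).
For λ=-3: (A-λI) row 1 is [6, 3], so an eigenvector is (-1, 2).
General solution: K_1e^(-6t)(1,-3) + K_2e^(-3t)(-1,2).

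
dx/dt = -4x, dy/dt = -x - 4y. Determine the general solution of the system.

x(t) = -C_2e^(-4t), y(t) = C_1e^(-4t) + C_2te^(-4t) - C_2e^(-4t)

Coefficient matrix A = [[-4, 0], [-1, -4]].
Characteristic polynomial det(A - λI) = λ^2 + 8λ + 16 = 0.
Single eigenvalue λ = -4 with algebraic multiplicity 2.
Eigenvector v = (0,1); generalized eigenvector w with (A-λI)w=v is (-1,-1).
General solution: e^(-4t)[C_1·v + C_2·(t·v + w)].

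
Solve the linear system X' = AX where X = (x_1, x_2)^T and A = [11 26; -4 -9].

Coefficient matrix A = [[11, 26], [-4, -9]].
Characteristic polynomial det(A - λI) = λ^2 - 2λ + 5 = 0.
Eigenvalues λ = 1 ± 2i (complex conjugate pair).
For λ=1+2i: an eigenvector is (3,-1) - i(2,-1) = (3 - 2i, -1 + i).
A real fundamental pair from Re and Im of e^((1+2i)t)v: X_1 = e^(t)(cos(2t)·(3,-1) + sin(2t)·(2,-1)), X_2 = e^(t)(sin(2t)·(3,-1) - cos(2t)·(2,-1)).
General solution: C_1X_1 + C_2X_2.

x_1(t) = 2C_1e^(t)sin(2t) + 3C_1e^(t)cos(2t) + 3C_2e^(t)sin(2t) - 2C_2e^(t)cos(2t), x_2(t) = -C_1e^(t)sin(2t) - C_1e^(t)cos(2t) - C_2e^(t)sin(2t) + C_2e^(t)cos(2t)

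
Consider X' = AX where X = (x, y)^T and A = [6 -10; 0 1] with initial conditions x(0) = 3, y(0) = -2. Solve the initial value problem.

x(t) = 7e^(6t) - 4e^(t), y(t) = -2e^(t)

Coefficient matrix A = [[6, -10], [0, 1]].
Characteristic polynomial det(A - λI) = λ^2 - 7λ + 6 = 0.
Eigenvalues λ = 1, 6.
For λ=1: (A-λI) row 1 is [5, -10], so an eigenvector is (2, 1).
For λ=6: (A-λI) row 1 is [0, -10], so an eigenvector is (1, 0).
General solution: c_1e^(t)(2,1) + c_2e^(6t)(1,0).
Applying x(0)=3, y(0)=-2 gives c_1=-2, c_2=7.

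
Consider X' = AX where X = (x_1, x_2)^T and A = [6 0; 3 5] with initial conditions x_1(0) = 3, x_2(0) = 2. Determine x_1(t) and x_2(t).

Coefficient matrix A = [[6, 0], [3, 5]].
Characteristic polynomial det(A - λI) = λ^2 - 11λ + 30 = 0.
Eigenvalues λ = 6, 5.
For λ=6: (A-λI) row 2 is [3, -1], so an eigenvector is (-1, -3).
For λ=5: (A-λI) row 1 is [1, 0], so an eigenvector is (0, -1).
General solution: K_1e^(6t)(-1,-3) + K_2e^(5t)(0,-1).
Applying x_1(0)=3, x_2(0)=2 gives K_1=-3, K_2=7.

x_1(t) = 3e^(6t), x_2(t) = 9e^(6t) - 7e^(5t)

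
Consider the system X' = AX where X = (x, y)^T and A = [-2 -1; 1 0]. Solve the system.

Coefficient matrix A = [[-2, -1], [1, 0]].
Characteristic polynomial det(A - λI) = λ^2 + 2λ + 1 = 0.
Single eigenvalue λ = -1 with algebraic multiplicity 2.
Eigenvector v = (-1,1); generalized eigenvector w with (A-λI)w=v is (-1,2).
General solution: e^(-t)[K_1·v + K_2·(t·v + w)].

x(t) = -K_1e^(-t) - K_2te^(-t) - K_2e^(-t), y(t) = K_1e^(-t) + K_2te^(-t) + 2K_2e^(-t)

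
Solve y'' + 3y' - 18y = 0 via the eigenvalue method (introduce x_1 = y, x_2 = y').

Let x_1 = y, x_2 = y'. Then x_1' = x_2 and x_2' = 18x_1 - 3x_2.
A = [[0,1],[18,-3]]; det(A-λI) = λ^2 + 3λ - 18.
Eigenvalues λ = -6, 3 with eigenvectors (1,-6), (1,3).

y(t) = C_1e^(-6t) + C_2e^(3t)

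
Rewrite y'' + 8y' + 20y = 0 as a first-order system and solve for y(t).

Let x_1 = y, x_2 = y'. Then x_1' = x_2 and x_2' = -20x_1 - 8x_2.
A = [[0,1],[-20,-8]]; det(A-λI) = λ^2 + 8λ + 20.
Eigenvalues λ = -4 ± 2i.

y(t) = C_1e^(-4t)cos(2t) + C_2e^(-4t)sin(2t)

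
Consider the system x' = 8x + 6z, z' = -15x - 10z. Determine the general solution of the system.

x(t) = -c_1e^(-t)sin(3t) + c_1e^(-t)cos(3t) + c_2e^(-t)sin(3t) + c_2e^(-t)cos(3t), z(t) = c_1e^(-t)sin(3t) - 2c_1e^(-t)cos(3t) - 2c_2e^(-t)sin(3t) - c_2e^(-t)cos(3t)

Coefficient matrix A = [[8, 6], [-15, -10]].
Characteristic polynomial det(A - λI) = λ^2 + 2λ + 10 = 0.
Eigenvalues λ = -1 ± 3i (complex conjugate pair).
For λ=-1+3i: an eigenvector is (1,-2) - i(-1,1) = (1 + i, -2 - i).
A real fundamental pair from Re and Im of e^((-1+3i)t)v: X_1 = e^(-t)(cos(3t)·(1,-2) + sin(3t)·(-1,1)), X_2 = e^(-t)(sin(3t)·(1,-2) - cos(3t)·(-1,1)).
General solution: c_1X_1 + c_2X_2.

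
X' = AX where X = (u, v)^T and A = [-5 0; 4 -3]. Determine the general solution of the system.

Coefficient matrix A = [[-5, 0], [4, -3]].
Characteristic polynomial det(A - λI) = λ^2 + 8λ + 15 = 0.
Eigenvalues λ = -3, -5.
For λ=-3: (A-λI) row 1 is [-2, 0], so an eigenvector is (0, -1).
For λ=-5: (A-λI) row 2 is [4, 2], so an eigenvector is (-1, 2).
General solution: c_1e^(-3t)(0,-1) + c_2e^(-5t)(-1,2).

u(t) = -c_2e^(-5t), v(t) = -c_1e^(-3t) + 2c_2e^(-5t)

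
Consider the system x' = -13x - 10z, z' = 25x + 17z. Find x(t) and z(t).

Coefficient matrix A = [[-13, -10], [25, 17]].
Characteristic polynomial det(A - λI) = λ^2 - 4λ + 29 = 0.
Eigenvalues λ = 2 ± 5i (complex conjugate pair).
For λ=2+5i: an eigenvector is (1,-2) - i(1,-1) = (1 - i, -2 + i).
A real fundamental pair from Re and Im of e^((2+5i)t)v: X_1 = e^(2t)(cos(5t)·(1,-2) + sin(5t)·(1,-1)), X_2 = e^(2t)(sin(5t)·(1,-2) - cos(5t)·(1,-1)).
General solution: K_1X_1 + K_2X_2.

x(t) = K_1e^(2t)sin(5t) + K_1e^(2t)cos(5t) + K_2e^(2t)sin(5t) - K_2e^(2t)cos(5t), z(t) = -K_1e^(2t)sin(5t) - 2K_1e^(2t)cos(5t) - 2K_2e^(2t)sin(5t) + K_2e^(2t)cos(5t)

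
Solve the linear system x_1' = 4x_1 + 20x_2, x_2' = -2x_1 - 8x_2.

x_1(t) = -3K_1e^(-2t)sin(2t) - K_1e^(-2t)cos(2t) - K_2e^(-2t)sin(2t) + 3K_2e^(-2t)cos(2t), x_2(t) = K_1e^(-2t)sin(2t) - K_2e^(-2t)cos(2t)

Coefficient matrix A = [[4, 20], [-2, -8]].
Characteristic polynomial det(A - λI) = λ^2 + 4λ + 8 = 0.
Eigenvalues λ = -2 ± 2i (complex conjugate pair).
For λ=-2+2i: an eigenvector is (-1,0) - i(-3,1) = (-1 + 3i, 0 - i).
A real fundamental pair from Re and Im of e^((-2+2i)t)v: X_1 = e^(-2t)(cos(2t)·(-1,0) + sin(2t)·(-3,1)), X_2 = e^(-2t)(sin(2t)·(-1,0) - cos(2t)·(-3,1)).
General solution: K_1X_1 + K_2X_2.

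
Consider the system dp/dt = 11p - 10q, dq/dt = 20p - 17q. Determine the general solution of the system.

Coefficient matrix A = [[11, -10], [20, -17]].
Characteristic polynomial det(A - λI) = λ^2 + 6λ + 13 = 0.
Eigenvalues λ = -3 ± 2i (complex conjugate pair).
For λ=-3+2i: an eigenvector is (-1,-1) - i(-2,-3) = (-1 + 2i, -1 + 3i).
A real fundamental pair from Re and Im of e^((-3+2i)t)v: X_1 = e^(-3t)(cos(2t)·(-1,-1) + sin(2t)·(-2,-3)), X_2 = e^(-3t)(sin(2t)·(-1,-1) - cos(2t)·(-2,-3)).
General solution: c_1X_1 + c_2X_2.

p(t) = -2c_1e^(-3t)sin(2t) - c_1e^(-3t)cos(2t) - c_2e^(-3t)sin(2t) + 2c_2e^(-3t)cos(2t), q(t) = -3c_1e^(-3t)sin(2t) - c_1e^(-3t)cos(2t) - c_2e^(-3t)sin(2t) + 3c_2e^(-3t)cos(2t)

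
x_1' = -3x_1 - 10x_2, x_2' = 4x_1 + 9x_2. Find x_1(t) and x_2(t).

x_1(t) = -K_1e^(3t)sin(2t) + 2K_1e^(3t)cos(2t) + 2K_2e^(3t)sin(2t) + K_2e^(3t)cos(2t), x_2(t) = K_1e^(3t)sin(2t) - K_1e^(3t)cos(2t) - K_2e^(3t)sin(2t) - K_2e^(3t)cos(2t)

Coefficient matrix A = [[-3, -10], [4, 9]].
Characteristic polynomial det(A - λI) = λ^2 - 6λ + 13 = 0.
Eigenvalues λ = 3 ± 2i (complex conjugate pair).
For λ=3+2i: an eigenvector is (2,-1) - i(-1,1) = (2 + i, -1 - i).
A real fundamental pair from Re and Im of e^((3+2i)t)v: X_1 = e^(3t)(cos(2t)·(2,-1) + sin(2t)·(-1,1)), X_2 = e^(3t)(sin(2t)·(2,-1) - cos(2t)·(-1,1)).
General solution: K_1X_1 + K_2X_2.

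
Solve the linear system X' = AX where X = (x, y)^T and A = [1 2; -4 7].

x(t) = -C_1e^(5t) - C_2e^(3t), y(t) = -2C_1e^(5t) - C_2e^(3t)

Coefficient matrix A = [[1, 2], [-4, 7]].
Characteristic polynomial det(A - λI) = λ^2 - 8λ + 15 = 0.
Eigenvalues λ = 5, 3.
For λ=5: (A-λI) row 1 is [-4, 2], so an eigenvector is (-1, -2).
For λ=3: (A-λI) row 1 is [-2, 2], so an eigenvector is (-1, -1).
General solution: C_1e^(5t)(-1,-2) + C_2e^(3t)(-1,-1).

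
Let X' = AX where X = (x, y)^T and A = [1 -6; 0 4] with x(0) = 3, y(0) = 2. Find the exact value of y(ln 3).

A = [[1,-6],[0,4]]; eigenvalues λ = 4, 1.
Eigenvectors: (2,-1) for λ=4, (-1,0) for λ=1.
From the initial condition, c_1 = -2, c_2 = -7.
y(ln 3) = (-2)(3^4)(-1) + (-7)(3^1)(0) = 162.

162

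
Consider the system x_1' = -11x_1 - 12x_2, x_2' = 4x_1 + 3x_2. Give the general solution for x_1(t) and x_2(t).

x_1(t) = 2K_1e^(-5t) + 3K_2e^(-3t), x_2(t) = -K_1e^(-5t) - 2K_2e^(-3t)

Coefficient matrix A = [[-11, -12], [4, 3]].
Characteristic polynomial det(A - λI) = λ^2 + 8λ + 15 = 0.
Eigenvalues λ = -5, -3.
For λ=-5: (A-λI) row 1 is [-6, -12], so an eigenvector is (2, -1).
For λ=-3: (A-λI) row 1 is [-8, -12], so an eigenvector is (3, -2).
General solution: K_1e^(-5t)(2,-1) + K_2e^(-3t)(3,-2).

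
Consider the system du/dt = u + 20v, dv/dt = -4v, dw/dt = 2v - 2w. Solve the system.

Coefficient matrix A = [[1, 20, 0], [0, -4, 0], [0, 2, -2]].
det(A - λI) = 0 gives eigenvalues λ = 1, -4, -2.
For λ=1: eigenvector (1,0,0).
For λ=-4: eigenvector (-4,1,-1).
For λ=-2: eigenvector (0,0,1).
General solution: c_1e^(t)(1,0,0) + c_2e^(-4t)(-4,1,-1) + c_3e^(-2t)(0,0,1).

u(t) = c_1e^(t) - 4c_2e^(-4t), v(t) = c_2e^(-4t), w(t) = -c_2e^(-4t) + c_3e^(-2t)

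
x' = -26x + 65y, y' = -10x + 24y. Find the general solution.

Coefficient matrix A = [[-26, 65], [-10, 24]].
Characteristic polynomial det(A - λI) = λ^2 + 2λ + 26 = 0.
Eigenvalues λ = -1 ± 5i (complex conjugate pair).
For λ=-1+5i: an eigenvector is (3,1) - i(-2,-1) = (3 + 2i, 1 + i).
A real fundamental pair from Re and Im of e^((-1+5i)t)v: X_1 = e^(-t)(cos(5t)·(3,1) + sin(5t)·(-2,-1)), X_2 = e^(-t)(sin(5t)·(3,1) - cos(5t)·(-2,-1)).
General solution: K_1X_1 + K_2X_2.

x(t) = -2K_1e^(-t)sin(5t) + 3K_1e^(-t)cos(5t) + 3K_2e^(-t)sin(5t) + 2K_2e^(-t)cos(5t), y(t) = -K_1e^(-t)sin(5t) + K_1e^(-t)cos(5t) + K_2e^(-t)sin(5t) + K_2e^(-t)cos(5t)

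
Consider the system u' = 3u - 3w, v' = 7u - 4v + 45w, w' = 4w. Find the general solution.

u(t) = c_1e^(3t) - 3c_3e^(4t), v(t) = c_1e^(3t) + c_2e^(-4t) + 3c_3e^(4t), w(t) = c_3e^(4t)

Coefficient matrix A = [[3, 0, -3], [7, -4, 45], [0, 0, 4]].
det(A - λI) = 0 gives eigenvalues λ = 3, -4, 4.
For λ=3: eigenvector (1,1,0).
For λ=-4: eigenvector (0,1,0).
For λ=4: eigenvector (-3,3,1).
General solution: c_1e^(3t)(1,1,0) + c_2e^(-4t)(0,1,0) + c_3e^(4t)(-3,3,1).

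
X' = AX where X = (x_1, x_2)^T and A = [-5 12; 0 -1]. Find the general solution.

Coefficient matrix A = [[-5, 12], [0, -1]].
Characteristic polynomial det(A - λI) = λ^2 + 6λ + 5 = 0.
Eigenvalues λ = -1, -5.
For λ=-1: (A-λI) row 1 is [-4, 12], so an eigenvector is (-3, -1).
For λ=-5: (A-λI) row 1 is [0, 12], so an eigenvector is (1, 0).
General solution: c_1e^(-t)(-3,-1) + c_2e^(-5t)(1,0).

x_1(t) = -3c_1e^(-t) + c_2e^(-5t), x_2(t) = -c_1e^(-t)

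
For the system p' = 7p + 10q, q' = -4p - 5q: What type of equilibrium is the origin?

A = [[7,10],[-4,-5]]; det(A-λI) = λ^2 - 2λ + 5.
λ = 1 ± 2i: positive real part.

unstable spiral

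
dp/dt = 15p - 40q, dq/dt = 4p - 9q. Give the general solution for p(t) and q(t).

p(t) = C_1e^(3t)sin(4t) - 3C_1e^(3t)cos(4t) - 3C_2e^(3t)sin(4t) - C_2e^(3t)cos(4t), q(t) = -C_1e^(3t)cos(4t) - C_2e^(3t)sin(4t)

Coefficient matrix A = [[15, -40], [4, -9]].
Characteristic polynomial det(A - λI) = λ^2 - 6λ + 25 = 0.
Eigenvalues λ = 3 ± 4i (complex conjugate pair).
For λ=3+4i: an eigenvector is (-3,-1) - i(1,0) = (-3 - i, -1).
A real fundamental pair from Re and Im of e^((3+4i)t)v: X_1 = e^(3t)(cos(4t)·(-3,-1) + sin(4t)·(1,0)), X_2 = e^(3t)(sin(4t)·(-3,-1) - cos(4t)·(1,0)).
General solution: C_1X_1 + C_2X_2.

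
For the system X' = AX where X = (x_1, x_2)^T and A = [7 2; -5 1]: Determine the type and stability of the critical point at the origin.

A = [[7,2],[-5,1]]; det(A-λI) = λ^2 - 8λ + 17.
λ = 4 ± i: positive real part.

unstable spiral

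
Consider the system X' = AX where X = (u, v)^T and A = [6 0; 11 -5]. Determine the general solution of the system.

Coefficient matrix A = [[6, 0], [11, -5]].
Characteristic polynomial det(A - λI) = λ^2 - λ - 30 = 0.
Eigenvalues λ = 6, -5.
For λ=6: (A-λI) row 2 is [11, -11], so an eigenvector is (-1, -1).
For λ=-5: (A-λI) row 1 is [11, 0], so an eigenvector is (0, 1).
General solution: C_1e^(6t)(-1,-1) + C_2e^(-5t)(0,1).

u(t) = -C_1e^(6t), v(t) = -C_1e^(6t) + C_2e^(-5t)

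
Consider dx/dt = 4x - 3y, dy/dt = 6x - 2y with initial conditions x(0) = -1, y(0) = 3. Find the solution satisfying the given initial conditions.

Coefficient matrix A = [[4, -3], [6, -2]].
Characteristic polynomial det(A - λI) = λ^2 - 2λ + 10 = 0.
Eigenvalues λ = 1 ± 3i (complex conjugate pair).
For λ=1+3i: an eigenvector is (0,-1) - i(1,1) = (0 - i, -1 - i).
A real fundamental pair from Re and Im of e^((1+3i)t)v: X_1 = e^(t)(cos(3t)·(0,-1) + sin(3t)·(1,1)), X_2 = e^(t)(sin(3t)·(0,-1) - cos(3t)·(1,1)).
General solution: c_1X_1 + c_2X_2.
Applying x(0)=-1, y(0)=3 gives c_1=-4, c_2=1.

x(t) = -4e^(t)sin(3t) - e^(t)cos(3t), y(t) = -5e^(t)sin(3t) + 3e^(t)cos(3t)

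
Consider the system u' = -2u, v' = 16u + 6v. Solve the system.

u(t) = C_1e^(-2t), v(t) = -2C_1e^(-2t) - C_2e^(6t)

Coefficient matrix A = [[-2, 0], [16, 6]].
Characteristic polynomial det(A - λI) = λ^2 - 4λ - 12 = 0.
Eigenvalues λ = -2, 6.
For λ=-2: (A-λI) row 2 is [16, 8], so an eigenvector is (1, -2).
For λ=6: (A-λI) row 1 is [-8, 0], so an eigenvector is (0, -1).
General solution: C_1e^(-2t)(1,-2) + C_2e^(6t)(0,-1).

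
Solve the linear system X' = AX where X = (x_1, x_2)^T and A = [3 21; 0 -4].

Coefficient matrix A = [[3, 21], [0, -4]].
Characteristic polynomial det(A - λI) = λ^2 + λ - 12 = 0.
Eigenvalues λ = -4, 3.
For λ=-4: (A-λI) row 1 is [7, 21], so an eigenvector is (-3, 1).
For λ=3: (A-λI) row 1 is [0, 21], so an eigenvector is (-1, 0).
General solution: C_1e^(-4t)(-3,1) + C_2e^(3t)(-1,0).

x_1(t) = -3C_1e^(-4t) - C_2e^(3t), x_2(t) = C_1e^(-4t)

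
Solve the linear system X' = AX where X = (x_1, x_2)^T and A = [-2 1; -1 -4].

x_1(t) = c_1e^(-3t) + c_2te^(-3t) + 3c_2e^(-3t), x_2(t) = -c_1e^(-3t) - c_2te^(-3t) - 2c_2e^(-3t)

Coefficient matrix A = [[-2, 1], [-1, -4]].
Characteristic polynomial det(A - λI) = λ^2 + 6λ + 9 = 0.
Single eigenvalue λ = -3 with algebraic multiplicity 2.
Eigenvector v = (1,-1); generalized eigenvector w with (A-λI)w=v is (3,-2).
General solution: e^(-3t)[c_1·v + c_2·(t·v + w)].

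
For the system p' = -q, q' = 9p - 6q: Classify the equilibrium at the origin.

stable improper node

A = [[0,-1],[9,-6]]; det(A-λI) = λ^2 + 6λ + 9.
repeated λ = -3 with a single eigenvector.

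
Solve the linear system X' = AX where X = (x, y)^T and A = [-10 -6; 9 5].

Coefficient matrix A = [[-10, -6], [9, 5]].
Characteristic polynomial det(A - λI) = λ^2 + 5λ + 4 = 0.
Eigenvalues λ = -4, -1.
For λ=-4: (A-λI) row 1 is [-6, -6], so an eigenvector is (-1, 1).
For λ=-1: (A-λI) row 1 is [-9, -6], so an eigenvector is (2, -3).
General solution: K_1e^(-4t)(-1,1) + K_2e^(-t)(2,-3).

x(t) = -K_1e^(-4t) + 2K_2e^(-t), y(t) = K_1e^(-4t) - 3K_2e^(-t)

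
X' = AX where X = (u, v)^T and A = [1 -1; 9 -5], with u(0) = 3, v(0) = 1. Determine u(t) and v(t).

u(t) = 8te^(-2t) + 3e^(-2t), v(t) = 24te^(-2t) + e^(-2t)

Coefficient matrix A = [[1, -1], [9, -5]].
Characteristic polynomial det(A - λI) = λ^2 + 4λ + 4 = 0.
Single eigenvalue λ = -2 with algebraic multiplicity 2.
Eigenvector v = (1,3); generalized eigenvector w with (A-λI)w=v is (0,-1).
General solution: e^(-2t)[c_1·v + c_2·(t·v + w)].
Applying u(0)=3, v(0)=1 gives c_1=3, c_2=8.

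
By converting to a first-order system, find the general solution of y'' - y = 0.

Let x_1 = y, x_2 = y'. Then x_1' = x_2 and x_2' = x_1.
A = [[0,1],[1,0]]; det(A-λI) = λ^2 - 1.
Eigenvalues λ = -1, 1 with eigenvectors (1,-1), (1,1).

y(t) = c_1e^(-t) + c_2e^(t)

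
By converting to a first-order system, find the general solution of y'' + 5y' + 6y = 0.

y(t) = K_1e^(-2t) + K_2e^(-3t)

Let x_1 = y, x_2 = y'. Then x_1' = x_2 and x_2' = -6x_1 - 5x_2.
A = [[0,1],[-6,-5]]; det(A-λI) = λ^2 + 5λ + 6.
Eigenvalues λ = -2, -3 with eigenvectors (1,-2), (1,-3).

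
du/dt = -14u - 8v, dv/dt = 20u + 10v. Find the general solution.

u(t) = -c_1e^(-2t)sin(4t) - c_1e^(-2t)cos(4t) - c_2e^(-2t)sin(4t) + c_2e^(-2t)cos(4t), v(t) = c_1e^(-2t)sin(4t) + 2c_1e^(-2t)cos(4t) + 2c_2e^(-2t)sin(4t) - c_2e^(-2t)cos(4t)

Coefficient matrix A = [[-14, -8], [20, 10]].
Characteristic polynomial det(A - λI) = λ^2 + 4λ + 20 = 0.
Eigenvalues λ = -2 ± 4i (complex conjugate pair).
For λ=-2+4i: an eigenvector is (-1,2) - i(-1,1) = (-1 + i, 2 - i).
A real fundamental pair from Re and Im of e^((-2+4i)t)v: X_1 = e^(-2t)(cos(4t)·(-1,2) + sin(4t)·(-1,1)), X_2 = e^(-2t)(sin(4t)·(-1,2) - cos(4t)·(-1,1)).
General solution: c_1X_1 + c_2X_2.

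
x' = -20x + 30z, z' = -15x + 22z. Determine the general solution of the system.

x(t) = -K_1e^(t)sin(3t) + 3K_1e^(t)cos(3t) + 3K_2e^(t)sin(3t) + K_2e^(t)cos(3t), z(t) = -K_1e^(t)sin(3t) + 2K_1e^(t)cos(3t) + 2K_2e^(t)sin(3t) + K_2e^(t)cos(3t)

Coefficient matrix A = [[-20, 30], [-15, 22]].
Characteristic polynomial det(A - λI) = λ^2 - 2λ + 10 = 0.
Eigenvalues λ = 1 ± 3i (complex conjugate pair).
For λ=1+3i: an eigenvector is (3,2) - i(-1,-1) = (3 + i, 2 + i).
A real fundamental pair from Re and Im of e^((1+3i)t)v: X_1 = e^(t)(cos(3t)·(3,2) + sin(3t)·(-1,-1)), X_2 = e^(t)(sin(3t)·(3,2) - cos(3t)·(-1,-1)).
General solution: K_1X_1 + K_2X_2.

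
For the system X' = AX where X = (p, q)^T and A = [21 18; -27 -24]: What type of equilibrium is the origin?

saddle

A = [[21,18],[-27,-24]]; det(A-λI) = λ^2 + 3λ - 18.
λ = 3, -6: opposite signs.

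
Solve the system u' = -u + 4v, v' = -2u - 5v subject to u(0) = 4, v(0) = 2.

u(t) = 8e^(-3t)sin(2t) + 4e^(-3t)cos(2t), v(t) = -6e^(-3t)sin(2t) + 2e^(-3t)cos(2t)

Coefficient matrix A = [[-1, 4], [-2, -5]].
Characteristic polynomial det(A - λI) = λ^2 + 6λ + 13 = 0.
Eigenvalues λ = -3 ± 2i (complex conjugate pair).
For λ=-3+2i: an eigenvector is (-1,1) - i(1,0) = (-1 - i, 1).
A real fundamental pair from Re and Im of e^((-3+2i)t)v: X_1 = e^(-3t)(cos(2t)·(-1,1) + sin(2t)·(1,0)), X_2 = e^(-3t)(sin(2t)·(-1,1) - cos(2t)·(1,0)).
General solution: c_1X_1 + c_2X_2.
Applying u(0)=4, v(0)=2 gives c_1=2, c_2=-6.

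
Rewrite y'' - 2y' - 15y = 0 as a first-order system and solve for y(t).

y(t) = C_1e^(5t) + C_2e^(-3t)

Let x_1 = y, x_2 = y'. Then x_1' = x_2 and x_2' = 15x_1 + 2x_2.
A = [[0,1],[15,2]]; det(A-λI) = λ^2 - 2λ - 15.
Eigenvalues λ = 5, -3 with eigenvectors (1,5), (1,-3).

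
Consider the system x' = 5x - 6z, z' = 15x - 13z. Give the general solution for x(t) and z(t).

x(t) = -K_1e^(-4t)sin(3t) + K_1e^(-4t)cos(3t) + K_2e^(-4t)sin(3t) + K_2e^(-4t)cos(3t), z(t) = -K_1e^(-4t)sin(3t) + 2K_1e^(-4t)cos(3t) + 2K_2e^(-4t)sin(3t) + K_2e^(-4t)cos(3t)

Coefficient matrix A = [[5, -6], [15, -13]].
Characteristic polynomial det(A - λI) = λ^2 + 8λ + 25 = 0.
Eigenvalues λ = -4 ± 3i (complex conjugate pair).
For λ=-4+3i: an eigenvector is (1,2) - i(-1,-1) = (1 + i, 2 + i).
A real fundamental pair from Re and Im of e^((-4+3i)t)v: X_1 = e^(-4t)(cos(3t)·(1,2) + sin(3t)·(-1,-1)), X_2 = e^(-4t)(sin(3t)·(1,2) - cos(3t)·(-1,-1)).
General solution: K_1X_1 + K_2X_2.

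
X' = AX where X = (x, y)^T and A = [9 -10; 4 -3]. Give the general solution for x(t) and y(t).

Coefficient matrix A = [[9, -10], [4, -3]].
Characteristic polynomial det(A - λI) = λ^2 - 6λ + 13 = 0.
Eigenvalues λ = 3 ± 2i (complex conjugate pair).
For λ=3+2i: an eigenvector is (-1,-1) - i(2,1) = (-1 - 2i, -1 - i).
A real fundamental pair from Re and Im of e^((3+2i)t)v: X_1 = e^(3t)(cos(2t)·(-1,-1) + sin(2t)·(2,1)), X_2 = e^(3t)(sin(2t)·(-1,-1) - cos(2t)·(2,1)).
General solution: c_1X_1 + c_2X_2.

x(t) = 2c_1e^(3t)sin(2t) - c_1e^(3t)cos(2t) - c_2e^(3t)sin(2t) - 2c_2e^(3t)cos(2t), y(t) = c_1e^(3t)sin(2t) - c_1e^(3t)cos(2t) - c_2e^(3t)sin(2t) - c_2e^(3t)cos(2t)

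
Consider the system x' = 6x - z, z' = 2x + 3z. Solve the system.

Coefficient matrix A = [[6, -1], [2, 3]].
Characteristic polynomial det(A - λI) = λ^2 - 9λ + 20 = 0.
Eigenvalues λ = 4, 5.
For λ=4: (A-λI) row 1 is [2, -1], so an eigenvector is (1, 2).
For λ=5: (A-λI) row 1 is [1, -1], so an eigenvector is (1, 1).
General solution: C_1e^(4t)(1,2) + C_2e^(5t)(1,1).

x(t) = C_1e^(4t) + C_2e^(5t), z(t) = 2C_1e^(4t) + C_2e^(5t)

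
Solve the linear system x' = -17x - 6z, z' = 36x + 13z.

Coefficient matrix A = [[-17, -6], [36, 13]].
Characteristic polynomial det(A - λI) = λ^2 + 4λ - 5 = 0.
Eigenvalues λ = 1, -5.
For λ=1: (A-λI) row 1 is [-18, -6], so an eigenvector is (1, -3).
For λ=-5: (A-λI) row 1 is [-12, -6], so an eigenvector is (-1, 2).
General solution: C_1e^(t)(1,-3) + C_2e^(-5t)(-1,2).

x(t) = C_1e^(t) - C_2e^(-5t), z(t) = -3C_1e^(t) + 2C_2e^(-5t)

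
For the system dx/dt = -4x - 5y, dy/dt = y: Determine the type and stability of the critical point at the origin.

saddle

A = [[-4,-5],[0,1]]; det(A-λI) = λ^2 + 3λ - 4.
λ = -4, 1: opposite signs.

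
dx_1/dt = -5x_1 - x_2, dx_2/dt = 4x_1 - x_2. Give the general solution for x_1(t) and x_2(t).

Coefficient matrix A = [[-5, -1], [4, -1]].
Characteristic polynomial det(A - λI) = λ^2 + 6λ + 9 = 0.
Single eigenvalue λ = -3 with algebraic multiplicity 2.
Eigenvector v = (-1,2); generalized eigenvector w with (A-λI)w=v is (-1,3).
General solution: e^(-3t)[K_1·v + K_2·(t·v + w)].

x_1(t) = -K_1e^(-3t) - K_2te^(-3t) - K_2e^(-3t), x_2(t) = 2K_1e^(-3t) + 2K_2te^(-3t) + 3K_2e^(-3t)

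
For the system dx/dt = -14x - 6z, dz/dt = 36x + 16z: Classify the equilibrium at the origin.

A = [[-14,-6],[36,16]]; det(A-λI) = λ^2 - 2λ - 8.
λ = -2, 4: opposite signs.

saddle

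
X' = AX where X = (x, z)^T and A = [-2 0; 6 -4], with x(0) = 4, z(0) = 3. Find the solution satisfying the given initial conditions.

x(t) = 4e^(-2t), z(t) = 12e^(-2t) - 9e^(-4t)

Coefficient matrix A = [[-2, 0], [6, -4]].
Characteristic polynomial det(A - λI) = λ^2 + 6λ + 8 = 0.
Eigenvalues λ = -2, -4.
For λ=-2: (A-λI) row 2 is [6, -2], so an eigenvector is (-1, -3).
For λ=-4: (A-λI) row 1 is [2, 0], so an eigenvector is (0, -1).
General solution: C_1e^(-2t)(-1,-3) + C_2e^(-4t)(0,-1).
Applying x(0)=4, z(0)=3 gives C_1=-4, C_2=9.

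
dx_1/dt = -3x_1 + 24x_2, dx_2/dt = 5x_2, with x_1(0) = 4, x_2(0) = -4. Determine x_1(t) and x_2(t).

x_1(t) = -12e^(5t) + 16e^(-3t), x_2(t) = -4e^(5t)

Coefficient matrix A = [[-3, 24], [0, 5]].
Characteristic polynomial det(A - λI) = λ^2 - 2λ - 15 = 0.
Eigenvalues λ = -3, 5.
For λ=-3: (A-λI) row 1 is [0, 24], so an eigenvector is (-1, 0).
For λ=5: (A-λI) row 1 is [-8, 24], so an eigenvector is (3, 1).
General solution: C_1e^(-3t)(-1,0) + C_2e^(5t)(3,1).
Applying x_1(0)=4, x_2(0)=-4 gives C_1=-16, C_2=-4.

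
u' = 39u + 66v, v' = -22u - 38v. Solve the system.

Coefficient matrix A = [[39, 66], [-22, -38]].
Characteristic polynomial det(A - λI) = λ^2 - λ - 30 = 0.
Eigenvalues λ = -5, 6.
For λ=-5: (A-λI) row 1 is [44, 66], so an eigenvector is (3, -2).
For λ=6: (A-λI) row 1 is [33, 66], so an eigenvector is (2, -1).
General solution: c_1e^(-5t)(3,-2) + c_2e^(6t)(2,-1).

u(t) = 3c_1e^(-5t) + 2c_2e^(6t), v(t) = -2c_1e^(-5t) - c_2e^(6t)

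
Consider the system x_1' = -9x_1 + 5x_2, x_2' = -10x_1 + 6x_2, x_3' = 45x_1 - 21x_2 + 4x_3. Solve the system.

x_1(t) = K_1e^(-4t) + K_3e^(t), x_2(t) = K_1e^(-4t) + 2K_3e^(t), x_3(t) = -3K_1e^(-4t) + K_2e^(4t) - K_3e^(t)

Coefficient matrix A = [[-9, 5, 0], [-10, 6, 0], [45, -21, 4]].
det(A - λI) = 0 gives eigenvalues λ = -4, 4, 1.
For λ=-4: eigenvector (1,1,-3).
For λ=4: eigenvector (0,0,1).
For λ=1: eigenvector (1,2,-1).
General solution: K_1e^(-4t)(1,1,-3) + K_2e^(4t)(0,0,1) + K_3e^(t)(1,2,-1).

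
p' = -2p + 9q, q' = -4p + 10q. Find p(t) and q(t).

Coefficient matrix A = [[-2, 9], [-4, 10]].
Characteristic polynomial det(A - λI) = λ^2 - 8λ + 16 = 0.
Single eigenvalue λ = 4 with algebraic multiplicity 2.
Eigenvector v = (3,2); generalized eigenvector w with (A-λI)w=v is (-2,-1).
General solution: e^(4t)[C_1·v + C_2·(t·v + w)].

p(t) = 3C_1e^(4t) + 3C_2te^(4t) - 2C_2e^(4t), q(t) = 2C_1e^(4t) + 2C_2te^(4t) - C_2e^(4t)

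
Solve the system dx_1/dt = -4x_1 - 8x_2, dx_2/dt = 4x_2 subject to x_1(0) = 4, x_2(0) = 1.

Coefficient matrix A = [[-4, -8], [0, 4]].
Characteristic polynomial det(A - λI) = λ^2 - 16 = 0.
Eigenvalues λ = -4, 4.
For λ=-4: (A-λI) row 1 is [0, -8], so an eigenvector is (-1, 0).
For λ=4: (A-λI) row 1 is [-8, -8], so an eigenvector is (-1, 1).
General solution: C_1e^(-4t)(-1,0) + C_2e^(4t)(-1,1).
Applying x_1(0)=4, x_2(0)=1 gives C_1=-5, C_2=1.

x_1(t) = -e^(4t) + 5e^(-4t), x_2(t) = e^(4t)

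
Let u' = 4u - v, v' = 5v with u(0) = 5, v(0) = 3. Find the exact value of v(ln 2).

A = [[4,-1],[0,5]]; eigenvalues λ = 4, 5.
Eigenvectors: (1,0) for λ=4, (1,-1) for λ=5.
From the initial condition, c_1 = 8, c_2 = -3.
v(ln 2) = (8)(2^4)(0) + (-3)(2^5)(-1) = 96.

96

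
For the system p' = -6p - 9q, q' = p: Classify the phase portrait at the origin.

A = [[-6,-9],[1,0]]; det(A-λI) = λ^2 + 6λ + 9.
repeated λ = -3 with a single eigenvector.

stable improper node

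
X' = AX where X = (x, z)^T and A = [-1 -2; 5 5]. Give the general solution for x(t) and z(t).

Coefficient matrix A = [[-1, -2], [5, 5]].
Characteristic polynomial det(A - λI) = λ^2 - 4λ + 5 = 0.
Eigenvalues λ = 2 ± i (complex conjugate pair).
For λ=2+i: an eigenvector is (-1,2) - i(-1,1) = (-1 + i, 2 - i).
A real fundamental pair from Re and Im of e^((2+i)t)v: X_1 = e^(2t)(cos(t)·(-1,2) + sin(t)·(-1,1)), X_2 = e^(2t)(sin(t)·(-1,2) - cos(t)·(-1,1)).
General solution: c_1X_1 + c_2X_2.

x(t) = -c_1e^(2t)sin(t) - c_1e^(2t)cos(t) - c_2e^(2t)sin(t) + c_2e^(2t)cos(t), z(t) = c_1e^(2t)sin(t) + 2c_1e^(2t)cos(t) + 2c_2e^(2t)sin(t) - c_2e^(2t)cos(t)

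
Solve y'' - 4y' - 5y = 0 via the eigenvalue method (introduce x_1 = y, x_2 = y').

y(t) = c_1e^(-t) + c_2e^(5t)

Let x_1 = y, x_2 = y'. Then x_1' = x_2 and x_2' = 5x_1 + 4x_2.
A = [[0,1],[5,4]]; det(A-λI) = λ^2 - 4λ - 5.
Eigenvalues λ = -1, 5 with eigenvectors (1,-1), (1,5).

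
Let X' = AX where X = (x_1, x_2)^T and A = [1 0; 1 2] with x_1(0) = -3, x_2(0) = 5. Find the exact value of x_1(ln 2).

A = [[1,0],[1,2]]; eigenvalues λ = 1, 2.
Eigenvectors: (1,-1) for λ=1, (0,1) for λ=2.
From the initial condition, c_1 = -3, c_2 = 2.
x_1(ln 2) = (-3)(2^1)(1) + (2)(2^2)(0) = -6.

-6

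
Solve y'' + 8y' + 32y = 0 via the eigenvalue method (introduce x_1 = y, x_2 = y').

Let x_1 = y, x_2 = y'. Then x_1' = x_2 and x_2' = -32x_1 - 8x_2.
A = [[0,1],[-32,-8]]; det(A-λI) = λ^2 + 8λ + 32.
Eigenvalues λ = -4 ± 4i.

y(t) = C_1e^(-4t)cos(4t) + C_2e^(-4t)sin(4t)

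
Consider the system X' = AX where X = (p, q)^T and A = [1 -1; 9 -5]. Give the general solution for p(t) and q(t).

p(t) = c_1e^(-2t) + c_2te^(-2t), q(t) = 3c_1e^(-2t) + 3c_2te^(-2t) - c_2e^(-2t)

Coefficient matrix A = [[1, -1], [9, -5]].
Characteristic polynomial det(A - λI) = λ^2 + 4λ + 4 = 0.
Single eigenvalue λ = -2 with algebraic multiplicity 2.
Eigenvector v = (1,3); generalized eigenvector w with (A-λI)w=v is (0,-1).
General solution: e^(-2t)[c_1·v + c_2·(t·v + w)].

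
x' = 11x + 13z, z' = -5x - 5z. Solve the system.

Coefficient matrix A = [[11, 13], [-5, -5]].
Characteristic polynomial det(A - λI) = λ^2 - 6λ + 10 = 0.
Eigenvalues λ = 3 ± i (complex conjugate pair).
For λ=3+i: an eigenvector is (2,-1) - i(3,-2) = (2 - 3i, -1 + 2i).
A real fundamental pair from Re and Im of e^((3+i)t)v: X_1 = e^(3t)(cos(t)·(2,-1) + sin(t)·(3,-2)), X_2 = e^(3t)(sin(t)·(2,-1) - cos(t)·(3,-2)).
General solution: K_1X_1 + K_2X_2.

x(t) = 3K_1e^(3t)sin(t) + 2K_1e^(3t)cos(t) + 2K_2e^(3t)sin(t) - 3K_2e^(3t)cos(t), z(t) = -2K_1e^(3t)sin(t) - K_1e^(3t)cos(t) - K_2e^(3t)sin(t) + 2K_2e^(3t)cos(t)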